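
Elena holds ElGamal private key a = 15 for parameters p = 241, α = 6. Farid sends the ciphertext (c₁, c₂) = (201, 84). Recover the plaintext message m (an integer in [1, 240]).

167

Shared mask s = c₁^a mod p = 201^15 mod 241.
201^1 ≡ 201 (mod 241)
201^2 = (201^1)^2 ≡ 201^2 = 40401 ≡ 154 (mod 241)
201^4 = (201^2)^2 ≡ 154^2 = 23716 ≡ 98 (mod 241)
201^8 = (201^4)^2 ≡ 98^2 = 9604 ≡ 205 (mod 241)
201^15 = 201^8 · 201^4 · 201^2 · 201^1 ≡ 205 · 98 · 154 · 201 ≡ 64 (mod 241).
So s = 64; s⁻¹ ≡ 177 (mod 241).
m = c₂ · s⁻¹ mod 241 = 84 · 177 mod 241 = 167.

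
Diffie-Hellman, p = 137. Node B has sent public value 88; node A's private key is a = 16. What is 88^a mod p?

123

Shared key K = 88^16 mod 137.
88^1 ≡ 88 (mod 137)
88^2 = (88^1)^2 ≡ 88^2 = 7744 ≡ 72 (mod 137)
88^4 = (88^2)^2 ≡ 72^2 = 5184 ≡ 115 (mod 137)
88^8 = (88^4)^2 ≡ 115^2 = 13225 ≡ 73 (mod 137)
88^16 = (88^8)^2 ≡ 73^2 = 5329 ≡ 123 (mod 137)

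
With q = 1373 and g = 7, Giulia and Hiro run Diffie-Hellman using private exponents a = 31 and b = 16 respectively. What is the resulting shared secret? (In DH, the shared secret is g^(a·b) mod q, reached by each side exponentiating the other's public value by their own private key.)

Giulia sends A = g^a mod q = 7^31 mod 1373.
7^1 ≡ 7 (mod 1373)
7^2 = (7^1)^2 ≡ 7^2 = 49 ≡ 49 (mod 1373)
7^4 = (7^2)^2 ≡ 49^2 = 2401 ≡ 1028 (mod 1373)
7^8 = (7^4)^2 ≡ 1028^2 = 1056784 ≡ 947 (mod 1373)
7^16 = (7^8)^2 ≡ 947^2 = 896809 ≡ 240 (mod 1373)
7^31 = 7^16 · 7^8 · 7^4 · 7^2 · 7^1 ≡ 240 · 947 · 1028 · 49 · 7 ≡ 579 (mod 1373).
So A = 579. Hiro then computes K = A^b mod q = 579^16 mod 1373.
579^1 ≡ 579 (mod 1373)
579^2 = (579^1)^2 ≡ 579^2 = 335241 ≡ 229 (mod 1373)
579^4 = (579^2)^2 ≡ 229^2 = 52441 ≡ 267 (mod 1373)
579^8 = (579^4)^2 ≡ 267^2 = 71289 ≡ 1266 (mod 1373)
579^16 = (579^8)^2 ≡ 1266^2 = 1602756 ≡ 465 (mod 1373)

465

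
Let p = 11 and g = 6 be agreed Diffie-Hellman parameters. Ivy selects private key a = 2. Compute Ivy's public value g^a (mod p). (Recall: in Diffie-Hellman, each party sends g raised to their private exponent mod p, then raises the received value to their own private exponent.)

3

Public value = 6^2 (mod 11).
6^1 ≡ 6 (mod 11)
6^2 = (6^1)^2 ≡ 6^2 = 36 ≡ 3 (mod 11)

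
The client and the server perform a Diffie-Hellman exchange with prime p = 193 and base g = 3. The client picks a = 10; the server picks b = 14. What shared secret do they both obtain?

112

The server sends B = g^b mod p = 3^14 mod 193.
3^1 ≡ 3 (mod 193)
3^2 = (3^1)^2 ≡ 3^2 = 9 ≡ 9 (mod 193)
3^4 = (3^2)^2 ≡ 9^2 = 81 ≡ 81 (mod 193)
3^8 = (3^4)^2 ≡ 81^2 = 6561 ≡ 192 (mod 193)
3^14 = 3^8 · 3^4 · 3^2 ≡ 192 · 81 · 9 ≡ 43 (mod 193).
So B = 43. The client then computes K = B^a mod p = 43^10 mod 193.
43^1 ≡ 43 (mod 193)
43^2 = (43^1)^2 ≡ 43^2 = 1849 ≡ 112 (mod 193)
43^4 = (43^2)^2 ≡ 112^2 = 12544 ≡ 192 (mod 193)
43^8 = (43^4)^2 ≡ 192^2 = 36864 ≡ 1 (mod 193)
43^10 = 43^8 · 43^2 ≡ 1 · 112 ≡ 112 (mod 193).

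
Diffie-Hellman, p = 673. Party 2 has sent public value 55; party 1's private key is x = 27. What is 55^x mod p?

127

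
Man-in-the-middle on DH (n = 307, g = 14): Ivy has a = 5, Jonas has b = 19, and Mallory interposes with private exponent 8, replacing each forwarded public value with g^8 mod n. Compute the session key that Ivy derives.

110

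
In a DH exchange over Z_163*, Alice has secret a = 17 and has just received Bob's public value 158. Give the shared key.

Shared key K = 158^17 mod 163.
158^1 ≡ 158 (mod 163)
158^2 = (158^1)^2 ≡ 158^2 = 24964 ≡ 25 (mod 163)
158^4 = (158^2)^2 ≡ 25^2 = 625 ≡ 136 (mod 163)
158^8 = (158^4)^2 ≡ 136^2 = 18496 ≡ 77 (mod 163)
158^16 = (158^8)^2 ≡ 77^2 = 5929 ≡ 61 (mod 163)
158^17 = 158^16 · 158^1 ≡ 61 · 158 ≡ 21 (mod 163).

21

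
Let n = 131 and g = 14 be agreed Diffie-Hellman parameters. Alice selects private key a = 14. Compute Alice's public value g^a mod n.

44

Public value = 14^14 mod 131.
14^1 ≡ 14 (mod 131)
14^2 = (14^1)^2 ≡ 14^2 = 196 ≡ 65 (mod 131)
14^4 = (14^2)^2 ≡ 65^2 = 4225 ≡ 33 (mod 131)
14^8 = (14^4)^2 ≡ 33^2 = 1089 ≡ 41 (mod 131)
14^14 = 14^8 · 14^4 · 14^2 ≡ 41 · 33 · 65 ≡ 44 (mod 131).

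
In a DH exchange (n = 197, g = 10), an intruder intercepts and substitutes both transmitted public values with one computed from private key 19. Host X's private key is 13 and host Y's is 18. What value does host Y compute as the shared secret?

59

Host Y receives an intruder's public value M = 10^19 mod 197 instead of the honest one.
10^1 ≡ 10 (mod 197)
10^2 = (10^1)^2 ≡ 10^2 = 100 ≡ 100 (mod 197)
10^4 = (10^2)^2 ≡ 100^2 = 10000 ≡ 150 (mod 197)
10^8 = (10^4)^2 ≡ 150^2 = 22500 ≡ 42 (mod 197)
10^16 = (10^8)^2 ≡ 42^2 = 1764 ≡ 188 (mod 197)
10^19 = 10^16 · 10^2 · 10^1 ≡ 188 · 100 · 10 ≡ 62 (mod 197).
So M = 62. Host Y computes K = M^18 mod 197.
62^1 ≡ 62 (mod 197)
62^2 = (62^1)^2 ≡ 62^2 = 3844 ≡ 101 (mod 197)
62^4 = (62^2)^2 ≡ 101^2 = 10201 ≡ 154 (mod 197)
62^8 = (62^4)^2 ≡ 154^2 = 23716 ≡ 76 (mod 197)
62^16 = (62^8)^2 ≡ 76^2 = 5776 ≡ 63 (mod 197)
62^18 = 62^16 · 62^2 ≡ 63 · 101 ≡ 59 (mod 197).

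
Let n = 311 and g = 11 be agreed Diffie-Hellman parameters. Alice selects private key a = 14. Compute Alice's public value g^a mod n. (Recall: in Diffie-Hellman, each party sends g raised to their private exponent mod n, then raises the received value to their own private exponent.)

146

Public value = 11^14 mod 311.
11^1 ≡ 11 (mod 311)
11^2 = (11^1)^2 ≡ 11^2 = 121 ≡ 121 (mod 311)
11^4 = (11^2)^2 ≡ 121^2 = 14641 ≡ 24 (mod 311)
11^8 = (11^4)^2 ≡ 24^2 = 576 ≡ 265 (mod 311)
11^14 = 11^8 · 11^4 · 11^2 ≡ 265 · 24 · 121 ≡ 146 (mod 311).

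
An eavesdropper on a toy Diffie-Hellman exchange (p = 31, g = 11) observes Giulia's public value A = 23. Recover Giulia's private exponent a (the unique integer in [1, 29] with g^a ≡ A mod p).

9

Try successive powers of 11 modulo 31:
11^1 ≡ 11
11^2 ≡ 28
11^3 ≡ 29
11^4 ≡ 9
11^5 ≡ 6
11^6 ≡ 4
11^7 ≡ 13
11^8 ≡ 19
11^9 ≡ 23
Found: a = 9.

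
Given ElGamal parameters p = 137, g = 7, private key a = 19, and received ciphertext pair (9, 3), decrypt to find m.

113

Shared mask s = c₁^a mod p = 9^19 mod 137.
9^1 ≡ 9 (mod 137)
9^2 = (9^1)^2 ≡ 9^2 = 81 ≡ 81 (mod 137)
9^4 = (9^2)^2 ≡ 81^2 = 6561 ≡ 122 (mod 137)
9^8 = (9^4)^2 ≡ 122^2 = 14884 ≡ 88 (mod 137)
9^16 = (9^8)^2 ≡ 88^2 = 7744 ≡ 72 (mod 137)
9^19 = 9^16 · 9^2 · 9^1 ≡ 72 · 81 · 9 ≡ 17 (mod 137).
So s = 17; s⁻¹ ≡ 129 (mod 137).
m = c₂ · s⁻¹ mod 137 = 3 · 129 mod 137 = 113.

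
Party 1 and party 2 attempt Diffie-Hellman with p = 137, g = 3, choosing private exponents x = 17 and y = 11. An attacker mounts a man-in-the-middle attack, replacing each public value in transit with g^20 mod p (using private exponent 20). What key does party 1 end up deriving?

Party 1 receives an attacker's public value M = 3^20 mod 137 instead of the honest one.
3^1 ≡ 3 (mod 137)
3^2 = (3^1)^2 ≡ 3^2 = 9 ≡ 9 (mod 137)
3^4 = (3^2)^2 ≡ 9^2 = 81 ≡ 81 (mod 137)
3^8 = (3^4)^2 ≡ 81^2 = 6561 ≡ 122 (mod 137)
3^16 = (3^8)^2 ≡ 122^2 = 14884 ≡ 88 (mod 137)
3^20 = 3^16 · 3^4 ≡ 88 · 81 ≡ 4 (mod 137).
So M = 4. Party 1 computes K = M^17 mod 137.
4^1 ≡ 4 (mod 137)
4^2 = (4^1)^2 ≡ 4^2 = 16 ≡ 16 (mod 137)
4^4 = (4^2)^2 ≡ 16^2 = 256 ≡ 119 (mod 137)
4^8 = (4^4)^2 ≡ 119^2 = 14161 ≡ 50 (mod 137)
4^16 = (4^8)^2 ≡ 50^2 = 2500 ≡ 34 (mod 137)
4^17 = 4^16 · 4^1 ≡ 34 · 4 ≡ 136 (mod 137).

136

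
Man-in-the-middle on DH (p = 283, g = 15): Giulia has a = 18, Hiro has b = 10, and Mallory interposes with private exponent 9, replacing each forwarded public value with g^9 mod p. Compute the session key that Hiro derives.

Hiro receives Mallory's public value M = 15^9 mod 283 instead of the honest one.
15^1 ≡ 15 (mod 283)
15^2 = (15^1)^2 ≡ 15^2 = 225 ≡ 225 (mod 283)
15^4 = (15^2)^2 ≡ 225^2 = 50625 ≡ 251 (mod 283)
15^8 = (15^4)^2 ≡ 251^2 = 63001 ≡ 175 (mod 283)
15^9 = 15^8 · 15^1 ≡ 175 · 15 ≡ 78 (mod 283).
So M = 78. Hiro computes K = M^10 mod 283.
78^1 ≡ 78 (mod 283)
78^2 = (78^1)^2 ≡ 78^2 = 6084 ≡ 141 (mod 283)
78^4 = (78^2)^2 ≡ 141^2 = 19881 ≡ 71 (mod 283)
78^8 = (78^4)^2 ≡ 71^2 = 5041 ≡ 230 (mod 283)
78^10 = 78^8 · 78^2 ≡ 230 · 141 ≡ 168 (mod 283).

168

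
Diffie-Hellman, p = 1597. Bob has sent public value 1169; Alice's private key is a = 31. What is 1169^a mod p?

1103

Shared key K = 1169^31 mod 1597.
1169^1 ≡ 1169 (mod 1597)
1169^2 = (1169^1)^2 ≡ 1169^2 = 1366561 ≡ 1126 (mod 1597)
1169^4 = (1169^2)^2 ≡ 1126^2 = 1267876 ≡ 1455 (mod 1597)
1169^8 = (1169^4)^2 ≡ 1455^2 = 2117025 ≡ 1000 (mod 1597)
1169^16 = (1169^8)^2 ≡ 1000^2 = 1000000 ≡ 278 (mod 1597)
1169^31 = 1169^16 · 1169^8 · 1169^4 · 1169^2 · 1169^1 ≡ 278 · 1000 · 1455 · 1126 · 1169 ≡ 1103 (mod 1597).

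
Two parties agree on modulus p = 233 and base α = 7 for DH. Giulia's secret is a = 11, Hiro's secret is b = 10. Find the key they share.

131

Giulia sends A = α^a mod p = 7^11 mod 233.
7^1 ≡ 7 (mod 233)
7^2 = (7^1)^2 ≡ 7^2 = 49 ≡ 49 (mod 233)
7^4 = (7^2)^2 ≡ 49^2 = 2401 ≡ 71 (mod 233)
7^8 = (7^4)^2 ≡ 71^2 = 5041 ≡ 148 (mod 233)
7^11 = 7^8 · 7^2 · 7^1 ≡ 148 · 49 · 7 ≡ 203 (mod 233).
So A = 203. Hiro then computes K = A^b mod p = 203^10 mod 233.
203^1 ≡ 203 (mod 233)
203^2 = (203^1)^2 ≡ 203^2 = 41209 ≡ 201 (mod 233)
203^4 = (203^2)^2 ≡ 201^2 = 40401 ≡ 92 (mod 233)
203^8 = (203^4)^2 ≡ 92^2 = 8464 ≡ 76 (mod 233)
203^10 = 203^8 · 203^2 ≡ 76 · 201 ≡ 131 (mod 233).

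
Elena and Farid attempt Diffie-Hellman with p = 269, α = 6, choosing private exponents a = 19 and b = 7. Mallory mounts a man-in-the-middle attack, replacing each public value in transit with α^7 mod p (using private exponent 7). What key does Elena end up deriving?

Elena receives Mallory's public value M = 6^7 mod 269 instead of the honest one.
6^1 ≡ 6 (mod 269)
6^2 = (6^1)^2 ≡ 6^2 = 36 ≡ 36 (mod 269)
6^4 = (6^2)^2 ≡ 36^2 = 1296 ≡ 220 (mod 269)
6^7 = 6^4 · 6^2 · 6^1 ≡ 220 · 36 · 6 ≡ 176 (mod 269).
So M = 176. Elena computes K = M^19 mod 269.
176^1 ≡ 176 (mod 269)
176^2 = (176^1)^2 ≡ 176^2 = 30976 ≡ 41 (mod 269)
176^4 = (176^2)^2 ≡ 41^2 = 1681 ≡ 67 (mod 269)
176^8 = (176^4)^2 ≡ 67^2 = 4489 ≡ 185 (mod 269)
176^16 = (176^8)^2 ≡ 185^2 = 34225 ≡ 62 (mod 269)
176^19 = 176^16 · 176^2 · 176^1 ≡ 62 · 41 · 176 ≡ 45 (mod 269).

45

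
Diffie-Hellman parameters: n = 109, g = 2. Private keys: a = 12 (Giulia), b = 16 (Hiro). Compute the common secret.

63

Hiro sends B = g^b mod n = 2^16 mod 109.
2^1 ≡ 2 (mod 109)
2^2 = (2^1)^2 ≡ 2^2 = 4 ≡ 4 (mod 109)
2^4 = (2^2)^2 ≡ 4^2 = 16 ≡ 16 (mod 109)
2^8 = (2^4)^2 ≡ 16^2 = 256 ≡ 38 (mod 109)
2^16 = (2^8)^2 ≡ 38^2 = 1444 ≡ 27 (mod 109)
So B = 27. Giulia then computes K = B^a mod n = 27^12 mod 109.
27^1 ≡ 27 (mod 109)
27^2 = (27^1)^2 ≡ 27^2 = 729 ≡ 75 (mod 109)
27^4 = (27^2)^2 ≡ 75^2 = 5625 ≡ 66 (mod 109)
27^8 = (27^4)^2 ≡ 66^2 = 4356 ≡ 105 (mod 109)
27^12 = 27^8 · 27^4 ≡ 105 · 66 ≡ 63 (mod 109).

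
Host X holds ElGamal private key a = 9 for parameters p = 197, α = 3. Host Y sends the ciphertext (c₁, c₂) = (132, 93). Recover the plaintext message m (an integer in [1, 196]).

25

Shared mask s = c₁^a mod p = 132^9 mod 197.
132^1 ≡ 132 (mod 197)
132^2 = (132^1)^2 ≡ 132^2 = 17424 ≡ 88 (mod 197)
132^4 = (132^2)^2 ≡ 88^2 = 7744 ≡ 61 (mod 197)
132^8 = (132^4)^2 ≡ 61^2 = 3721 ≡ 175 (mod 197)
132^9 = 132^8 · 132^1 ≡ 175 · 132 ≡ 51 (mod 197).
So s = 51; s⁻¹ ≡ 85 (mod 197).
m = c₂ · s⁻¹ mod 197 = 93 · 85 mod 197 = 25.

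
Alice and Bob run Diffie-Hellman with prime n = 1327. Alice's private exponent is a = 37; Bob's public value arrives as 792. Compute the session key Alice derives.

241

Shared key K = 792^37 mod 1327.
792^1 ≡ 792 (mod 1327)
792^2 = (792^1)^2 ≡ 792^2 = 627264 ≡ 920 (mod 1327)
792^4 = (792^2)^2 ≡ 920^2 = 846400 ≡ 1101 (mod 1327)
792^8 = (792^4)^2 ≡ 1101^2 = 1212201 ≡ 650 (mod 1327)
792^16 = (792^8)^2 ≡ 650^2 = 422500 ≡ 514 (mod 1327)
792^32 = (792^16)^2 ≡ 514^2 = 264196 ≡ 123 (mod 1327)
792^37 = 792^32 · 792^4 · 792^1 ≡ 123 · 1101 · 792 ≡ 241 (mod 1327).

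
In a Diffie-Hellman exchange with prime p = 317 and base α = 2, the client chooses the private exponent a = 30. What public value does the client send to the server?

58

Public value = 2^30 mod 317.
2^1 ≡ 2 (mod 317)
2^2 = (2^1)^2 ≡ 2^2 = 4 ≡ 4 (mod 317)
2^4 = (2^2)^2 ≡ 4^2 = 16 ≡ 16 (mod 317)
2^8 = (2^4)^2 ≡ 16^2 = 256 ≡ 256 (mod 317)
2^16 = (2^8)^2 ≡ 256^2 = 65536 ≡ 234 (mod 317)
2^30 = 2^16 · 2^8 · 2^4 · 2^2 ≡ 234 · 256 · 16 · 4 ≡ 58 (mod 317).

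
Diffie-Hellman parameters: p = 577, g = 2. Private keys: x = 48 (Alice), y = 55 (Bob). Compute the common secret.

363

Alice sends A = g^x mod p = 2^48 mod 577.
2^1 ≡ 2 (mod 577)
2^2 = (2^1)^2 ≡ 2^2 = 4 ≡ 4 (mod 577)
2^4 = (2^2)^2 ≡ 4^2 = 16 ≡ 16 (mod 577)
2^8 = (2^4)^2 ≡ 16^2 = 256 ≡ 256 (mod 577)
2^16 = (2^8)^2 ≡ 256^2 = 65536 ≡ 335 (mod 577)
2^32 = (2^16)^2 ≡ 335^2 = 112225 ≡ 287 (mod 577)
2^48 = 2^32 · 2^16 ≡ 287 · 335 ≡ 363 (mod 577).
So A = 363. Bob then computes K = A^y mod p = 363^55 mod 577.
363^1 ≡ 363 (mod 577)
363^2 = (363^1)^2 ≡ 363^2 = 131769 ≡ 213 (mod 577)
363^4 = (363^2)^2 ≡ 213^2 = 45369 ≡ 363 (mod 577)
363^8 = (363^4)^2 ≡ 363^2 = 131769 ≡ 213 (mod 577)
363^16 = (363^8)^2 ≡ 213^2 = 45369 ≡ 363 (mod 577)
363^32 = (363^16)^2 ≡ 363^2 = 131769 ≡ 213 (mod 577)
363^55 = 363^32 · 363^16 · 363^4 · 363^2 · 363^1 ≡ 213 · 363 · 363 · 213 · 363 ≡ 363 (mod 577).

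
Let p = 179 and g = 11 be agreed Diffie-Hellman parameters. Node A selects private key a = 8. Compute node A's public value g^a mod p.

Public value = 11^8 mod 179.
11^1 ≡ 11 (mod 179)
11^2 = (11^1)^2 ≡ 11^2 = 121 ≡ 121 (mod 179)
11^4 = (11^2)^2 ≡ 121^2 = 14641 ≡ 142 (mod 179)
11^8 = (11^4)^2 ≡ 142^2 = 20164 ≡ 116 (mod 179)

116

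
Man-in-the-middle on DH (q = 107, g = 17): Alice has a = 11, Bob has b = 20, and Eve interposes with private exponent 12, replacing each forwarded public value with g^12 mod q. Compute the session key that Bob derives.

Bob receives Eve's public value M = 17^12 mod 107 instead of the honest one.
17^1 ≡ 17 (mod 107)
17^2 = (17^1)^2 ≡ 17^2 = 289 ≡ 75 (mod 107)
17^4 = (17^2)^2 ≡ 75^2 = 5625 ≡ 61 (mod 107)
17^8 = (17^4)^2 ≡ 61^2 = 3721 ≡ 83 (mod 107)
17^12 = 17^8 · 17^4 ≡ 83 · 61 ≡ 34 (mod 107).
So M = 34. Bob computes K = M^20 mod 107.
34^1 ≡ 34 (mod 107)
34^2 = (34^1)^2 ≡ 34^2 = 1156 ≡ 86 (mod 107)
34^4 = (34^2)^2 ≡ 86^2 = 7396 ≡ 13 (mod 107)
34^8 = (34^4)^2 ≡ 13^2 = 169 ≡ 62 (mod 107)
34^16 = (34^8)^2 ≡ 62^2 = 3844 ≡ 99 (mod 107)
34^20 = 34^16 · 34^4 ≡ 99 · 13 ≡ 3 (mod 107).

3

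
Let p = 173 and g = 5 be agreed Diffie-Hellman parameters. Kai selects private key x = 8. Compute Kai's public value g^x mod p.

Public value = 5^8 mod 173.
5^1 ≡ 5 (mod 173)
5^2 = (5^1)^2 ≡ 5^2 = 25 ≡ 25 (mod 173)
5^4 = (5^2)^2 ≡ 25^2 = 625 ≡ 106 (mod 173)
5^8 = (5^4)^2 ≡ 106^2 = 11236 ≡ 164 (mod 173)

164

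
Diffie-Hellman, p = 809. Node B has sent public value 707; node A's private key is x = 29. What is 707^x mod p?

247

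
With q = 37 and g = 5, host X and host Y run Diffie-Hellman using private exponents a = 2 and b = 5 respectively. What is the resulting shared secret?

Host X sends A = g^a mod q = 5^2 mod 37.
5^1 ≡ 5 (mod 37)
5^2 = (5^1)^2 ≡ 5^2 = 25 ≡ 25 (mod 37)
So A = 25. Host Y then computes K = A^b mod q = 25^5 mod 37.
25^1 ≡ 25 (mod 37)
25^2 = (25^1)^2 ≡ 25^2 = 625 ≡ 33 (mod 37)
25^4 = (25^2)^2 ≡ 33^2 = 1089 ≡ 16 (mod 37)
25^5 = 25^4 · 25^1 ≡ 16 · 25 ≡ 30 (mod 37).

30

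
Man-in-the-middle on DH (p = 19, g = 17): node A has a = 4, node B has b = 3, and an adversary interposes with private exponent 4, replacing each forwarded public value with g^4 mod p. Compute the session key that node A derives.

Node A receives an adversary's public value M = 17^4 mod 19 instead of the honest one.
17^1 ≡ 17 (mod 19)
17^2 = (17^1)^2 ≡ 17^2 = 289 ≡ 4 (mod 19)
17^4 = (17^2)^2 ≡ 4^2 = 16 ≡ 16 (mod 19)
So M = 16. Node A computes K = M^4 mod 19.
16^1 ≡ 16 (mod 19)
16^2 = (16^1)^2 ≡ 16^2 = 256 ≡ 9 (mod 19)
16^4 = (16^2)^2 ≡ 9^2 = 81 ≡ 5 (mod 19)

5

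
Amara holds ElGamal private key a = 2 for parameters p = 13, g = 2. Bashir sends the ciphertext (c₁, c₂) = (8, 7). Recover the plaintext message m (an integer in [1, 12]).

6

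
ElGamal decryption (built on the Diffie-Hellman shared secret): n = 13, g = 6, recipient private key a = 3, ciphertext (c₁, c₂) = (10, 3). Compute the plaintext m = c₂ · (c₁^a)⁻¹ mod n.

Shared mask s = c₁^a mod n = 10^3 mod 13.
10^1 ≡ 10 (mod 13)
10^2 = (10^1)^2 ≡ 10^2 = 100 ≡ 9 (mod 13)
10^3 = 10^2 · 10^1 ≡ 9 · 10 ≡ 12 (mod 13).
So s = 12; s⁻¹ ≡ 12 (mod 13).
m = c₂ · s⁻¹ mod 13 = 3 · 12 mod 13 = 10.

10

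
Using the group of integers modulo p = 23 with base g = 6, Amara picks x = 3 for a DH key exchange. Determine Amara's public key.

9

Public value = 6^3 mod 23.
6^1 ≡ 6 (mod 23)
6^2 = (6^1)^2 ≡ 6^2 = 36 ≡ 13 (mod 23)
6^3 = 6^2 · 6^1 ≡ 13 · 6 ≡ 9 (mod 23).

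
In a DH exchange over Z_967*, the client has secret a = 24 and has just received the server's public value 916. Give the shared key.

916

Shared key K = 916^24 mod 967.
916^1 ≡ 916 (mod 967)
916^2 = (916^1)^2 ≡ 916^2 = 839056 ≡ 667 (mod 967)
916^4 = (916^2)^2 ≡ 667^2 = 444889 ≡ 69 (mod 967)
916^8 = (916^4)^2 ≡ 69^2 = 4761 ≡ 893 (mod 967)
916^16 = (916^8)^2 ≡ 893^2 = 797449 ≡ 641 (mod 967)
916^24 = 916^16 · 916^8 ≡ 641 · 893 ≡ 916 (mod 967).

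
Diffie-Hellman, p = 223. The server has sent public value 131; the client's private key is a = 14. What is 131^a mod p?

212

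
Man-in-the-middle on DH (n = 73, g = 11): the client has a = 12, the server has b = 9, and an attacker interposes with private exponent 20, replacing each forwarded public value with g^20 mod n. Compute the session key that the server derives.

The server receives an attacker's public value M = 11^20 mod 73 instead of the honest one.
11^1 ≡ 11 (mod 73)
11^2 = (11^1)^2 ≡ 11^2 = 121 ≡ 48 (mod 73)
11^4 = (11^2)^2 ≡ 48^2 = 2304 ≡ 41 (mod 73)
11^8 = (11^4)^2 ≡ 41^2 = 1681 ≡ 2 (mod 73)
11^16 = (11^8)^2 ≡ 2^2 = 4 ≡ 4 (mod 73)
11^20 = 11^16 · 11^4 ≡ 4 · 41 ≡ 18 (mod 73).
So M = 18. The server computes K = M^9 mod 73.
18^1 ≡ 18 (mod 73)
18^2 = (18^1)^2 ≡ 18^2 = 324 ≡ 32 (mod 73)
18^4 = (18^2)^2 ≡ 32^2 = 1024 ≡ 2 (mod 73)
18^8 = (18^4)^2 ≡ 2^2 = 4 ≡ 4 (mod 73)
18^9 = 18^8 · 18^1 ≡ 4 · 18 ≡ 72 (mod 73).

72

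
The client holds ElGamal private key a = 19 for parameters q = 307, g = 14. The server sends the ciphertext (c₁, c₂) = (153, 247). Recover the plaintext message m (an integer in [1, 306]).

218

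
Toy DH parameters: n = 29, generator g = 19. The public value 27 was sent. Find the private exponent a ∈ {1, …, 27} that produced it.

11

Try successive powers of 19 modulo 29:
19^1 ≡ 19
19^2 ≡ 13
19^3 ≡ 15
19^4 ≡ 24
19^5 ≡ 21
19^6 ≡ 22
19^7 ≡ 12
19^8 ≡ 25
19^9 ≡ 11
19^10 ≡ 6
19^11 ≡ 27
Found: a = 11.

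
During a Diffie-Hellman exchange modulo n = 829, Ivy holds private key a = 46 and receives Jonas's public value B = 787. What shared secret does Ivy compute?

Shared key K = 787^46 mod 829.
787^1 ≡ 787 (mod 829)
787^2 = (787^1)^2 ≡ 787^2 = 619369 ≡ 106 (mod 829)
787^4 = (787^2)^2 ≡ 106^2 = 11236 ≡ 459 (mod 829)
787^8 = (787^4)^2 ≡ 459^2 = 210681 ≡ 115 (mod 829)
787^16 = (787^8)^2 ≡ 115^2 = 13225 ≡ 790 (mod 829)
787^32 = (787^16)^2 ≡ 790^2 = 624100 ≡ 692 (mod 829)
787^46 = 787^32 · 787^8 · 787^4 · 787^2 ≡ 692 · 115 · 459 · 106 ≡ 199 (mod 829).

199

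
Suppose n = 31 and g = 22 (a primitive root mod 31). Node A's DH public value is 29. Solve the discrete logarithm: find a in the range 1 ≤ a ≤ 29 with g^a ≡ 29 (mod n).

27

Try successive powers of 22 modulo 31:
22^1 ≡ 22
22^2 ≡ 19
22^3 ≡ 15
22^4 ≡ 20
22^5 ≡ 6
22^6 ≡ 8
22^7 ≡ 21
22^8 ≡ 28
22^9 ≡ 27
22^10 ≡ 5
22^11 ≡ 17
22^12 ≡ 2
22^13 ≡ 13
22^14 ≡ 7
22^15 ≡ 30
22^16 ≡ 9
22^17 ≡ 12
22^18 ≡ 16
22^19 ≡ 11
22^20 ≡ 25
22^21 ≡ 23
22^22 ≡ 10
22^23 ≡ 3
22^24 ≡ 4
22^25 ≡ 26
22^26 ≡ 14
22^27 ≡ 29
Found: a = 27.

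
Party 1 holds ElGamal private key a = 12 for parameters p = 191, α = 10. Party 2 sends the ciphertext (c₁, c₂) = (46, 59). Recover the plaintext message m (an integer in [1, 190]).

85

Shared mask s = c₁^a mod p = 46^12 mod 191.
46^1 ≡ 46 (mod 191)
46^2 = (46^1)^2 ≡ 46^2 = 2116 ≡ 15 (mod 191)
46^4 = (46^2)^2 ≡ 15^2 = 225 ≡ 34 (mod 191)
46^8 = (46^4)^2 ≡ 34^2 = 1156 ≡ 10 (mod 191)
46^12 = 46^8 · 46^4 ≡ 10 · 34 ≡ 149 (mod 191).
So s = 149; s⁻¹ ≡ 50 (mod 191).
m = c₂ · s⁻¹ mod 191 = 59 · 50 mod 191 = 85.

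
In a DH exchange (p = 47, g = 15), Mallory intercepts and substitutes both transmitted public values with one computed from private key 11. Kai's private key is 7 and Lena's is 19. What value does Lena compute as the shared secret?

10

Lena receives Mallory's public value M = 15^11 mod 47 instead of the honest one.
15^1 ≡ 15 (mod 47)
15^2 = (15^1)^2 ≡ 15^2 = 225 ≡ 37 (mod 47)
15^4 = (15^2)^2 ≡ 37^2 = 1369 ≡ 6 (mod 47)
15^8 = (15^4)^2 ≡ 6^2 = 36 ≡ 36 (mod 47)
15^11 = 15^8 · 15^2 · 15^1 ≡ 36 · 37 · 15 ≡ 5 (mod 47).
So M = 5. Lena computes K = M^19 mod 47.
5^1 ≡ 5 (mod 47)
5^2 = (5^1)^2 ≡ 5^2 = 25 ≡ 25 (mod 47)
5^4 = (5^2)^2 ≡ 25^2 = 625 ≡ 14 (mod 47)
5^8 = (5^4)^2 ≡ 14^2 = 196 ≡ 8 (mod 47)
5^16 = (5^8)^2 ≡ 8^2 = 64 ≡ 17 (mod 47)
5^19 = 5^16 · 5^2 · 5^1 ≡ 17 · 25 · 5 ≡ 10 (mod 47).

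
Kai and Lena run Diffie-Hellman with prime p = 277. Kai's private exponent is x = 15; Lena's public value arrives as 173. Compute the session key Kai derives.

2

Shared key K = 173^15 mod 277.
173^1 ≡ 173 (mod 277)
173^2 = (173^1)^2 ≡ 173^2 = 29929 ≡ 13 (mod 277)
173^4 = (173^2)^2 ≡ 13^2 = 169 ≡ 169 (mod 277)
173^8 = (173^4)^2 ≡ 169^2 = 28561 ≡ 30 (mod 277)
173^15 = 173^8 · 173^4 · 173^2 · 173^1 ≡ 30 · 169 · 13 · 173 ≡ 2 (mod 277).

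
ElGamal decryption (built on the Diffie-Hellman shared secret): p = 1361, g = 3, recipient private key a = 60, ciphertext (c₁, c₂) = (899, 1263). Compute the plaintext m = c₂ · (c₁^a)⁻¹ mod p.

Shared mask s = c₁^a mod p = 899^60 mod 1361.
899^1 ≡ 899 (mod 1361)
899^2 = (899^1)^2 ≡ 899^2 = 808201 ≡ 1128 (mod 1361)
899^4 = (899^2)^2 ≡ 1128^2 = 1272384 ≡ 1210 (mod 1361)
899^8 = (899^4)^2 ≡ 1210^2 = 1464100 ≡ 1025 (mod 1361)
899^16 = (899^8)^2 ≡ 1025^2 = 1050625 ≡ 1294 (mod 1361)
899^32 = (899^16)^2 ≡ 1294^2 = 1674436 ≡ 406 (mod 1361)
899^60 = 899^32 · 899^16 · 899^8 · 899^4 ≡ 406 · 1294 · 1025 · 1210 ≡ 17 (mod 1361).
So s = 17; s⁻¹ ≡ 1281 (mod 1361).
m = c₂ · s⁻¹ mod 1361 = 1263 · 1281 mod 1361 = 1035.

1035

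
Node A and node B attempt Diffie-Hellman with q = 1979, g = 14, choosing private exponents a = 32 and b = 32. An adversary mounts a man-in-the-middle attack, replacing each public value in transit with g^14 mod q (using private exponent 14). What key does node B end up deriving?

Node B receives an adversary's public value M = 14^14 mod 1979 instead of the honest one.
14^1 ≡ 14 (mod 1979)
14^2 = (14^1)^2 ≡ 14^2 = 196 ≡ 196 (mod 1979)
14^4 = (14^2)^2 ≡ 196^2 = 38416 ≡ 815 (mod 1979)
14^8 = (14^4)^2 ≡ 815^2 = 664225 ≡ 1260 (mod 1979)
14^14 = 14^8 · 14^4 · 14^2 ≡ 1260 · 815 · 196 ≡ 184 (mod 1979).
So M = 184. Node B computes K = M^32 mod 1979.
184^1 ≡ 184 (mod 1979)
184^2 = (184^1)^2 ≡ 184^2 = 33856 ≡ 213 (mod 1979)
184^4 = (184^2)^2 ≡ 213^2 = 45369 ≡ 1831 (mod 1979)
184^8 = (184^4)^2 ≡ 1831^2 = 3352561 ≡ 135 (mod 1979)
184^16 = (184^8)^2 ≡ 135^2 = 18225 ≡ 414 (mod 1979)
184^32 = (184^16)^2 ≡ 414^2 = 171396 ≡ 1202 (mod 1979)

1202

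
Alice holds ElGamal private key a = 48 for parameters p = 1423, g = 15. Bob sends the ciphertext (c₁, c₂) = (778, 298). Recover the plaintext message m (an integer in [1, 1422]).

Shared mask s = c₁^a mod p = 778^48 mod 1423.
778^1 ≡ 778 (mod 1423)
778^2 = (778^1)^2 ≡ 778^2 = 605284 ≡ 509 (mod 1423)
778^4 = (778^2)^2 ≡ 509^2 = 259081 ≡ 95 (mod 1423)
778^8 = (778^4)^2 ≡ 95^2 = 9025 ≡ 487 (mod 1423)
778^16 = (778^8)^2 ≡ 487^2 = 237169 ≡ 951 (mod 1423)
778^32 = (778^16)^2 ≡ 951^2 = 904401 ≡ 796 (mod 1423)
778^48 = 778^32 · 778^16 ≡ 796 · 951 ≡ 1383 (mod 1423).
So s = 1383; s⁻¹ ≡ 249 (mod 1423).
m = c₂ · s⁻¹ mod 1423 = 298 · 249 mod 1423 = 206.

206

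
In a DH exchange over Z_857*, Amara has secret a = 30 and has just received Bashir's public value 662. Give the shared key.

315

Shared key K = 662^30 mod 857.
662^1 ≡ 662 (mod 857)
662^2 = (662^1)^2 ≡ 662^2 = 438244 ≡ 317 (mod 857)
662^4 = (662^2)^2 ≡ 317^2 = 100489 ≡ 220 (mod 857)
662^8 = (662^4)^2 ≡ 220^2 = 48400 ≡ 408 (mod 857)
662^16 = (662^8)^2 ≡ 408^2 = 166464 ≡ 206 (mod 857)
662^30 = 662^16 · 662^8 · 662^4 · 662^2 ≡ 206 · 408 · 220 · 317 ≡ 315 (mod 857).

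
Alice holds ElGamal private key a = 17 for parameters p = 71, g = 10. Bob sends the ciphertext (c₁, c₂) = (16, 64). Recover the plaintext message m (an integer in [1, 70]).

43

Shared mask s = c₁^a mod p = 16^17 mod 71.
16^1 ≡ 16 (mod 71)
16^2 = (16^1)^2 ≡ 16^2 = 256 ≡ 43 (mod 71)
16^4 = (16^2)^2 ≡ 43^2 = 1849 ≡ 3 (mod 71)
16^8 = (16^4)^2 ≡ 3^2 = 9 ≡ 9 (mod 71)
16^16 = (16^8)^2 ≡ 9^2 = 81 ≡ 10 (mod 71)
16^17 = 16^16 · 16^1 ≡ 10 · 16 ≡ 18 (mod 71).
So s = 18; s⁻¹ ≡ 4 (mod 71).
m = c₂ · s⁻¹ mod 71 = 64 · 4 mod 71 = 43.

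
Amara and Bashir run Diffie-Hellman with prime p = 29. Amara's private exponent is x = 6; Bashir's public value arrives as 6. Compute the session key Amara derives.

Shared key K = 6^6 mod 29.
6^1 ≡ 6 (mod 29)
6^2 = (6^1)^2 ≡ 6^2 = 36 ≡ 7 (mod 29)
6^4 = (6^2)^2 ≡ 7^2 = 49 ≡ 20 (mod 29)
6^6 = 6^4 · 6^2 ≡ 20 · 7 ≡ 24 (mod 29).

24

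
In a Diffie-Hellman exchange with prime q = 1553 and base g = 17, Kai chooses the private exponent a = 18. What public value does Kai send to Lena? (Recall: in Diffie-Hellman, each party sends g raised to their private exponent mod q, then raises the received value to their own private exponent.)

Public value = 17^18 (mod 1553).
17^1 ≡ 17 (mod 1553)
17^2 = (17^1)^2 ≡ 17^2 = 289 ≡ 289 (mod 1553)
17^4 = (17^2)^2 ≡ 289^2 = 83521 ≡ 1212 (mod 1553)
17^8 = (17^4)^2 ≡ 1212^2 = 1468944 ≡ 1359 (mod 1553)
17^16 = (17^8)^2 ≡ 1359^2 = 1846881 ≡ 364 (mod 1553)
17^18 = 17^16 · 17^2 ≡ 364 · 289 ≡ 1145 (mod 1553).

1145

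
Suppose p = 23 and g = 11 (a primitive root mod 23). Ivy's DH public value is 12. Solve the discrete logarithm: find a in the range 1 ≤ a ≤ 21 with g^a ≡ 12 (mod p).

12

Try successive powers of 11 modulo 23:
11^1 ≡ 11
11^2 ≡ 6
11^3 ≡ 20
11^4 ≡ 13
11^5 ≡ 5
11^6 ≡ 9
11^7 ≡ 7
11^8 ≡ 8
11^9 ≡ 19
11^10 ≡ 2
11^11 ≡ 22
11^12 ≡ 12
Found: a = 12.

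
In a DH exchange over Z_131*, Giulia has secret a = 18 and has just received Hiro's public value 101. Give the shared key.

49

Shared key K = 101^18 mod 131.
101^1 ≡ 101 (mod 131)
101^2 = (101^1)^2 ≡ 101^2 = 10201 ≡ 114 (mod 131)
101^4 = (101^2)^2 ≡ 114^2 = 12996 ≡ 27 (mod 131)
101^8 = (101^4)^2 ≡ 27^2 = 729 ≡ 74 (mod 131)
101^16 = (101^8)^2 ≡ 74^2 = 5476 ≡ 105 (mod 131)
101^18 = 101^16 · 101^2 ≡ 105 · 114 ≡ 49 (mod 131).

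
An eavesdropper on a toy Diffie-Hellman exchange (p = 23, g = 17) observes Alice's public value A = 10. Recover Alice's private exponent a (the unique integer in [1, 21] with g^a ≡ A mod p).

13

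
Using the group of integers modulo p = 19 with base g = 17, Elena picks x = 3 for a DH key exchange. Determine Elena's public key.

11

Public value = 17^3 mod 19.
17^1 ≡ 17 (mod 19)
17^2 = (17^1)^2 ≡ 17^2 = 289 ≡ 4 (mod 19)
17^3 = 17^2 · 17^1 ≡ 4 · 17 ≡ 11 (mod 19).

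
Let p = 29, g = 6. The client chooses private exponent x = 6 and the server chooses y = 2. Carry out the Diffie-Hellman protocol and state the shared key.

25

The server sends B = g^y mod p = 6^2 mod 29.
6^1 ≡ 6 (mod 29)
6^2 = (6^1)^2 ≡ 6^2 = 36 ≡ 7 (mod 29)
So B = 7. The client then computes K = B^x mod p = 7^6 mod 29.
7^1 ≡ 7 (mod 29)
7^2 = (7^1)^2 ≡ 7^2 = 49 ≡ 20 (mod 29)
7^4 = (7^2)^2 ≡ 20^2 = 400 ≡ 23 (mod 29)
7^6 = 7^4 · 7^2 ≡ 23 · 20 ≡ 25 (mod 29).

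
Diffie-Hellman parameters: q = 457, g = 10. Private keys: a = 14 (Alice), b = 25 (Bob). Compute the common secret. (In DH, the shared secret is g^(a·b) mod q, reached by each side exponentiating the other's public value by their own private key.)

228

Alice sends A = g^a mod q = 10^14 mod 457.
10^1 ≡ 10 (mod 457)
10^2 = (10^1)^2 ≡ 10^2 = 100 ≡ 100 (mod 457)
10^4 = (10^2)^2 ≡ 100^2 = 10000 ≡ 403 (mod 457)
10^8 = (10^4)^2 ≡ 403^2 = 162409 ≡ 174 (mod 457)
10^14 = 10^8 · 10^4 · 10^2 ≡ 174 · 403 · 100 ≡ 449 (mod 457).
So A = 449. Bob then computes K = A^b mod q = 449^25 mod 457.
449^1 ≡ 449 (mod 457)
449^2 = (449^1)^2 ≡ 449^2 = 201601 ≡ 64 (mod 457)
449^4 = (449^2)^2 ≡ 64^2 = 4096 ≡ 440 (mod 457)
449^8 = (449^4)^2 ≡ 440^2 = 193600 ≡ 289 (mod 457)
449^16 = (449^8)^2 ≡ 289^2 = 83521 ≡ 347 (mod 457)
449^25 = 449^16 · 449^8 · 449^1 ≡ 347 · 289 · 449 ≡ 228 (mod 457).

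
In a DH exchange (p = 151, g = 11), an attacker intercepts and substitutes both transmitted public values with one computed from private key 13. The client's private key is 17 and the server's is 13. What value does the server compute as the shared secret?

103

The server receives an attacker's public value M = 11^13 mod 151 instead of the honest one.
11^1 ≡ 11 (mod 151)
11^2 = (11^1)^2 ≡ 11^2 = 121 ≡ 121 (mod 151)
11^4 = (11^2)^2 ≡ 121^2 = 14641 ≡ 145 (mod 151)
11^8 = (11^4)^2 ≡ 145^2 = 21025 ≡ 36 (mod 151)
11^13 = 11^8 · 11^4 · 11^1 ≡ 36 · 145 · 11 ≡ 40 (mod 151).
So M = 40. The server computes K = M^13 mod 151.
40^1 ≡ 40 (mod 151)
40^2 = (40^1)^2 ≡ 40^2 = 1600 ≡ 90 (mod 151)
40^4 = (40^2)^2 ≡ 90^2 = 8100 ≡ 97 (mod 151)
40^8 = (40^4)^2 ≡ 97^2 = 9409 ≡ 47 (mod 151)
40^13 = 40^8 · 40^4 · 40^1 ≡ 47 · 97 · 40 ≡ 103 (mod 151).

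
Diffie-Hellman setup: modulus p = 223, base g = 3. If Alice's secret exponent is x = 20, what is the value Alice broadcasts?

Public value = 3^20 (mod 223).
3^1 ≡ 3 (mod 223)
3^2 = (3^1)^2 ≡ 3^2 = 9 ≡ 9 (mod 223)
3^4 = (3^2)^2 ≡ 9^2 = 81 ≡ 81 (mod 223)
3^8 = (3^4)^2 ≡ 81^2 = 6561 ≡ 94 (mod 223)
3^16 = (3^8)^2 ≡ 94^2 = 8836 ≡ 139 (mod 223)
3^20 = 3^16 · 3^4 ≡ 139 · 81 ≡ 109 (mod 223).

109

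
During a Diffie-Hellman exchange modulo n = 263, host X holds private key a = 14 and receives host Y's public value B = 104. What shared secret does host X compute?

Shared key K = 104^14 mod 263.
104^1 ≡ 104 (mod 263)
104^2 = (104^1)^2 ≡ 104^2 = 10816 ≡ 33 (mod 263)
104^4 = (104^2)^2 ≡ 33^2 = 1089 ≡ 37 (mod 263)
104^8 = (104^4)^2 ≡ 37^2 = 1369 ≡ 54 (mod 263)
104^14 = 104^8 · 104^4 · 104^2 ≡ 54 · 37 · 33 ≡ 184 (mod 263).

184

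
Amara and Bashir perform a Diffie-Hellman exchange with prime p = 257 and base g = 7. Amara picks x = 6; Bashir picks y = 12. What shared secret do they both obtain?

227

Amara sends A = g^x mod p = 7^6 mod 257.
7^1 ≡ 7 (mod 257)
7^2 = (7^1)^2 ≡ 7^2 = 49 ≡ 49 (mod 257)
7^4 = (7^2)^2 ≡ 49^2 = 2401 ≡ 88 (mod 257)
7^6 = 7^4 · 7^2 ≡ 88 · 49 ≡ 200 (mod 257).
So A = 200. Bashir then computes K = A^y mod p = 200^12 mod 257.
200^1 ≡ 200 (mod 257)
200^2 = (200^1)^2 ≡ 200^2 = 40000 ≡ 165 (mod 257)
200^4 = (200^2)^2 ≡ 165^2 = 27225 ≡ 240 (mod 257)
200^8 = (200^4)^2 ≡ 240^2 = 57600 ≡ 32 (mod 257)
200^12 = 200^8 · 200^4 ≡ 32 · 240 ≡ 227 (mod 257).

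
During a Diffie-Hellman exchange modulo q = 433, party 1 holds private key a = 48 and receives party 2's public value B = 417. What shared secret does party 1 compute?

Shared key K = 417^48 mod 433.
417^1 ≡ 417 (mod 433)
417^2 = (417^1)^2 ≡ 417^2 = 173889 ≡ 256 (mod 433)
417^4 = (417^2)^2 ≡ 256^2 = 65536 ≡ 153 (mod 433)
417^8 = (417^4)^2 ≡ 153^2 = 23409 ≡ 27 (mod 433)
417^16 = (417^8)^2 ≡ 27^2 = 729 ≡ 296 (mod 433)
417^32 = (417^16)^2 ≡ 296^2 = 87616 ≡ 150 (mod 433)
417^48 = 417^32 · 417^16 ≡ 150 · 296 ≡ 234 (mod 433).

234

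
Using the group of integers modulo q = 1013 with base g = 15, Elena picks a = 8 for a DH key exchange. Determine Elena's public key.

625

Public value = 15^8 mod 1013.
15^1 ≡ 15 (mod 1013)
15^2 = (15^1)^2 ≡ 15^2 = 225 ≡ 225 (mod 1013)
15^4 = (15^2)^2 ≡ 225^2 = 50625 ≡ 988 (mod 1013)
15^8 = (15^4)^2 ≡ 988^2 = 976144 ≡ 625 (mod 1013)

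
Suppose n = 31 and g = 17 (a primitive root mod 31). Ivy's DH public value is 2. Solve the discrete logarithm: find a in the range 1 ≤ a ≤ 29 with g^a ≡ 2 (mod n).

12

Try successive powers of 17 modulo 31:
17^1 ≡ 17
17^2 ≡ 10
17^3 ≡ 15
17^4 ≡ 7
17^5 ≡ 26
17^6 ≡ 8
17^7 ≡ 12
17^8 ≡ 18
17^9 ≡ 27
17^10 ≡ 25
17^11 ≡ 22
17^12 ≡ 2
Found: a = 12.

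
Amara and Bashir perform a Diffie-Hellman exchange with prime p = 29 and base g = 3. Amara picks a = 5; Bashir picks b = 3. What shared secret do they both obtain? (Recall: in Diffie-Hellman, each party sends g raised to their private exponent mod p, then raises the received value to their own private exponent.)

26

Amara sends A = g^a mod p = 3^5 mod 29.
3^1 ≡ 3 (mod 29)
3^2 = (3^1)^2 ≡ 3^2 = 9 ≡ 9 (mod 29)
3^4 = (3^2)^2 ≡ 9^2 = 81 ≡ 23 (mod 29)
3^5 = 3^4 · 3^1 ≡ 23 · 3 ≡ 11 (mod 29).
So A = 11. Bashir then computes K = A^b mod p = 11^3 mod 29.
11^1 ≡ 11 (mod 29)
11^2 = (11^1)^2 ≡ 11^2 = 121 ≡ 5 (mod 29)
11^3 = 11^2 · 11^1 ≡ 5 · 11 ≡ 26 (mod 29).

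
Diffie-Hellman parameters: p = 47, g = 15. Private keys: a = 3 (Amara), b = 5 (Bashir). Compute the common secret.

Amara sends A = g^a mod p = 15^3 mod 47.
15^1 ≡ 15 (mod 47)
15^2 = (15^1)^2 ≡ 15^2 = 225 ≡ 37 (mod 47)
15^3 = 15^2 · 15^1 ≡ 37 · 15 ≡ 38 (mod 47).
So A = 38. Bashir then computes K = A^b mod p = 38^5 mod 47.
38^1 ≡ 38 (mod 47)
38^2 = (38^1)^2 ≡ 38^2 = 1444 ≡ 34 (mod 47)
38^4 = (38^2)^2 ≡ 34^2 = 1156 ≡ 28 (mod 47)
38^5 = 38^4 · 38^1 ≡ 28 · 38 ≡ 30 (mod 47).

30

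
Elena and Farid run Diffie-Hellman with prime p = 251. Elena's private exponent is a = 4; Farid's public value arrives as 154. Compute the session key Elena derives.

Shared key K = 154^4 mod 251.
154^1 ≡ 154 (mod 251)
154^2 = (154^1)^2 ≡ 154^2 = 23716 ≡ 122 (mod 251)
154^4 = (154^2)^2 ≡ 122^2 = 14884 ≡ 75 (mod 251)

75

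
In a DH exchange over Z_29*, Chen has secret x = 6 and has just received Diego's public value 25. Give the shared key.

Shared key K = 25^6 mod 29.
25^1 ≡ 25 (mod 29)
25^2 = (25^1)^2 ≡ 25^2 = 625 ≡ 16 (mod 29)
25^4 = (25^2)^2 ≡ 16^2 = 256 ≡ 24 (mod 29)
25^6 = 25^4 · 25^2 ≡ 24 · 16 ≡ 7 (mod 29).

7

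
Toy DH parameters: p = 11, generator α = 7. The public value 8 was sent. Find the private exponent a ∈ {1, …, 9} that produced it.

Try successive powers of 7 modulo 11:
7^1 ≡ 7
7^2 ≡ 5
7^3 ≡ 2
7^4 ≡ 3
7^5 ≡ 10
7^6 ≡ 4
7^7 ≡ 6
7^8 ≡ 9
7^9 ≡ 8
Found: a = 9.

9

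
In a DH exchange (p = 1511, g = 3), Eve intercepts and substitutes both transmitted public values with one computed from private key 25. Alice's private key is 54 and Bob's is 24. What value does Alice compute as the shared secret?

340

Alice receives Eve's public value M = 3^25 mod 1511 instead of the honest one.
3^1 ≡ 3 (mod 1511)
3^2 = (3^1)^2 ≡ 3^2 = 9 ≡ 9 (mod 1511)
3^4 = (3^2)^2 ≡ 9^2 = 81 ≡ 81 (mod 1511)
3^8 = (3^4)^2 ≡ 81^2 = 6561 ≡ 517 (mod 1511)
3^16 = (3^8)^2 ≡ 517^2 = 267289 ≡ 1353 (mod 1511)
3^25 = 3^16 · 3^8 · 3^1 ≡ 1353 · 517 · 3 ≡ 1235 (mod 1511).
So M = 1235. Alice computes K = M^54 mod 1511.
1235^1 ≡ 1235 (mod 1511)
1235^2 = (1235^1)^2 ≡ 1235^2 = 1525225 ≡ 626 (mod 1511)
1235^4 = (1235^2)^2 ≡ 626^2 = 391876 ≡ 527 (mod 1511)
1235^8 = (1235^4)^2 ≡ 527^2 = 277729 ≡ 1216 (mod 1511)
1235^16 = (1235^8)^2 ≡ 1216^2 = 1478656 ≡ 898 (mod 1511)
1235^32 = (1235^16)^2 ≡ 898^2 = 806404 ≡ 1041 (mod 1511)
1235^54 = 1235^32 · 1235^16 · 1235^4 · 1235^2 ≡ 1041 · 898 · 527 · 626 ≡ 340 (mod 1511).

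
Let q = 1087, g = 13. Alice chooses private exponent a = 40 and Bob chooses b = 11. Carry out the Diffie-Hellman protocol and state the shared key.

444

Bob sends B = g^b mod q = 13^11 mod 1087.
13^1 ≡ 13 (mod 1087)
13^2 = (13^1)^2 ≡ 13^2 = 169 ≡ 169 (mod 1087)
13^4 = (13^2)^2 ≡ 169^2 = 28561 ≡ 299 (mod 1087)
13^8 = (13^4)^2 ≡ 299^2 = 89401 ≡ 267 (mod 1087)
13^11 = 13^8 · 13^2 · 13^1 ≡ 267 · 169 · 13 ≡ 706 (mod 1087).
So B = 706. Alice then computes K = B^a mod q = 706^40 mod 1087.
706^1 ≡ 706 (mod 1087)
706^2 = (706^1)^2 ≡ 706^2 = 498436 ≡ 590 (mod 1087)
706^4 = (706^2)^2 ≡ 590^2 = 348100 ≡ 260 (mod 1087)
706^8 = (706^4)^2 ≡ 260^2 = 67600 ≡ 206 (mod 1087)
706^16 = (706^8)^2 ≡ 206^2 = 42436 ≡ 43 (mod 1087)
706^32 = (706^16)^2 ≡ 43^2 = 1849 ≡ 762 (mod 1087)
706^40 = 706^32 · 706^8 ≡ 762 · 206 ≡ 444 (mod 1087).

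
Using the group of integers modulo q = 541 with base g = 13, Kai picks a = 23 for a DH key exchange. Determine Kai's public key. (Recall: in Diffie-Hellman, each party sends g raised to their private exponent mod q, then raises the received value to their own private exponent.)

476

Public value = 13^23 mod 541.
13^1 ≡ 13 (mod 541)
13^2 = (13^1)^2 ≡ 13^2 = 169 ≡ 169 (mod 541)
13^4 = (13^2)^2 ≡ 169^2 = 28561 ≡ 429 (mod 541)
13^8 = (13^4)^2 ≡ 429^2 = 184041 ≡ 101 (mod 541)
13^16 = (13^8)^2 ≡ 101^2 = 10201 ≡ 463 (mod 541)
13^23 = 13^16 · 13^4 · 13^2 · 13^1 ≡ 463 · 429 · 169 · 13 ≡ 476 (mod 541).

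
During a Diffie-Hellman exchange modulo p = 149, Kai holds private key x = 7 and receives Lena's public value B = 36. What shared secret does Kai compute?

33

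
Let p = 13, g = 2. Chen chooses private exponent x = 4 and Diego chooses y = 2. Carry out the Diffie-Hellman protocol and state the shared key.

Chen sends A = g^x mod p = 2^4 mod 13.
2^1 ≡ 2 (mod 13)
2^2 = (2^1)^2 ≡ 2^2 = 4 ≡ 4 (mod 13)
2^4 = (2^2)^2 ≡ 4^2 = 16 ≡ 3 (mod 13)
So A = 3. Diego then computes K = A^y mod p = 3^2 mod 13.
3^1 ≡ 3 (mod 13)
3^2 = (3^1)^2 ≡ 3^2 = 9 ≡ 9 (mod 13)

9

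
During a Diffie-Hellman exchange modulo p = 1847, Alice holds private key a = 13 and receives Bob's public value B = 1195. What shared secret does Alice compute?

321

Shared key K = 1195^13 mod 1847.
1195^1 ≡ 1195 (mod 1847)
1195^2 = (1195^1)^2 ≡ 1195^2 = 1428025 ≡ 294 (mod 1847)
1195^4 = (1195^2)^2 ≡ 294^2 = 86436 ≡ 1474 (mod 1847)
1195^8 = (1195^4)^2 ≡ 1474^2 = 2172676 ≡ 604 (mod 1847)
1195^13 = 1195^8 · 1195^4 · 1195^1 ≡ 604 · 1474 · 1195 ≡ 321 (mod 1847).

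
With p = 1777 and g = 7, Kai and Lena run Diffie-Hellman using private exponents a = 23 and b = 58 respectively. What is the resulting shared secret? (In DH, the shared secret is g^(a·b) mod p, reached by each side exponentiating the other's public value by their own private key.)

1119

Kai sends A = g^a mod p = 7^23 mod 1777.
7^1 ≡ 7 (mod 1777)
7^2 = (7^1)^2 ≡ 7^2 = 49 ≡ 49 (mod 1777)
7^4 = (7^2)^2 ≡ 49^2 = 2401 ≡ 624 (mod 1777)
7^8 = (7^4)^2 ≡ 624^2 = 389376 ≡ 213 (mod 1777)
7^16 = (7^8)^2 ≡ 213^2 = 45369 ≡ 944 (mod 1777)
7^23 = 7^16 · 7^4 · 7^2 · 7^1 ≡ 944 · 624 · 49 · 7 ≡ 1308 (mod 1777).
So A = 1308. Lena then computes K = A^b mod p = 1308^58 mod 1777.
1308^1 ≡ 1308 (mod 1777)
1308^2 = (1308^1)^2 ≡ 1308^2 = 1710864 ≡ 1390 (mod 1777)
1308^4 = (1308^2)^2 ≡ 1390^2 = 1932100 ≡ 501 (mod 1777)
1308^8 = (1308^4)^2 ≡ 501^2 = 251001 ≡ 444 (mod 1777)
1308^16 = (1308^8)^2 ≡ 444^2 = 197136 ≡ 1666 (mod 1777)
1308^32 = (1308^16)^2 ≡ 1666^2 = 2775556 ≡ 1659 (mod 1777)
1308^58 = 1308^32 · 1308^16 · 1308^8 · 1308^2 ≡ 1659 · 1666 · 444 · 1390 ≡ 1119 (mod 1777).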